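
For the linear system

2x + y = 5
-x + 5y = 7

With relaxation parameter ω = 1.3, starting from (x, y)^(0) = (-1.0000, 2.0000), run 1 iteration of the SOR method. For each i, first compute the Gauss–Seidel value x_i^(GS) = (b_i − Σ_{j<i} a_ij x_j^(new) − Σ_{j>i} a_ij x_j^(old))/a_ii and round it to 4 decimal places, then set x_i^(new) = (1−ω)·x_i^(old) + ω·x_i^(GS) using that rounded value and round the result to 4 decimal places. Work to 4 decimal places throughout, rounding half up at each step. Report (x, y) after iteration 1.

Iteration 1:
  x: GS value = (5 - (1)·2.0000) / (2) = 1.5000;  x ← (1−ω)·-1.0000 + ω·1.5000 = 2.2500
  y: GS value = (7 - (-1)·2.2500) / (5) = 1.8500;  y ← (1−ω)·2.0000 + ω·1.8500 = 1.8050

(2.2500, 1.8050)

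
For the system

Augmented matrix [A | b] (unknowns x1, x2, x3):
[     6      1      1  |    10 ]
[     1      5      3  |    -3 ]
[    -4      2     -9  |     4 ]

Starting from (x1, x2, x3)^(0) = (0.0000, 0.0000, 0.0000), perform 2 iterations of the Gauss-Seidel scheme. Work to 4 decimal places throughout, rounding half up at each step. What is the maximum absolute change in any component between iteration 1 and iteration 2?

Iteration 1:
  x1 = (10 - (1)·0.0000 - (1)·0.0000) / (6) = 1.6667
  x2 = (-3 - (1)·1.6667 - (3)·0.0000) / (5) = -0.9333
  x3 = (4 - (-4)·1.6667 - (2)·-0.9333) / (-9) = -1.3926
Iteration 2:
  x1 = (10 - (1)·-0.9333 - (1)·-1.3926) / (6) = 2.0543
  x2 = (-3 - (1)·2.0543 - (3)·-1.3926) / (5) = -0.1753
  x3 = (4 - (-4)·2.0543 - (2)·-0.1753) / (-9) = -1.3964
Change: (0.3876, 0.7580, -0.0038) → max |·| = 0.7580

0.7580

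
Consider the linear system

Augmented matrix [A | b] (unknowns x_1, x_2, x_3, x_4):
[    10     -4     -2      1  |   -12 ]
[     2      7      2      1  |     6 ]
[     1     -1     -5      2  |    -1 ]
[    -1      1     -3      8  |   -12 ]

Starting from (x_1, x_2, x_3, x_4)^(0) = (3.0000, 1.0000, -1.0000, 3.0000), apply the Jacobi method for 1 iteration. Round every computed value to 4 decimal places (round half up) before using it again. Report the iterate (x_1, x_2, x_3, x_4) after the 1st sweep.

Iteration 1:
  x_1 = (-12 - (-4)·1.0000 - (-2)·-1.0000 - (1)·3.0000) / (10) = -1.3000
  x_2 = (6 - (2)·3.0000 - (2)·-1.0000 - (1)·3.0000) / (7) = -0.1429
  x_3 = (-1 - (1)·3.0000 - (-1)·1.0000 - (2)·3.0000) / (-5) = 1.8000
  x_4 = (-12 - (-1)·3.0000 - (1)·1.0000 - (-3)·-1.0000) / (8) = -1.6250

(-1.3000, -0.1429, 1.8000, -1.6250)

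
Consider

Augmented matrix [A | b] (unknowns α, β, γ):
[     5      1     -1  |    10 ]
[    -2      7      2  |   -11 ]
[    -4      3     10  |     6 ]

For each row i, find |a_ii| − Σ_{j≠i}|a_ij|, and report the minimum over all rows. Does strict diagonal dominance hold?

row 1: |5| − (1+1) = 3
row 2: |7| − (2+2) = 3
row 3: |10| − (4+3) = 3
minimum over rows = 3 → strictly diagonally dominant (convergence guaranteed)

3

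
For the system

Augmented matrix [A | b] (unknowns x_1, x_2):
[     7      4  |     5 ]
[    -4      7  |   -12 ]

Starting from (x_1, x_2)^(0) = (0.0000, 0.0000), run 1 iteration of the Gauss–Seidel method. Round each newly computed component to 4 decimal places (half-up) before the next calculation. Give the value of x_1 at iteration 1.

Iteration 1:
  x_1 = (5 - (4)·0.0000) / (7) = 0.7143
  x_2 = (-12 - (-4)·0.7143) / (7) = -1.3061

0.7143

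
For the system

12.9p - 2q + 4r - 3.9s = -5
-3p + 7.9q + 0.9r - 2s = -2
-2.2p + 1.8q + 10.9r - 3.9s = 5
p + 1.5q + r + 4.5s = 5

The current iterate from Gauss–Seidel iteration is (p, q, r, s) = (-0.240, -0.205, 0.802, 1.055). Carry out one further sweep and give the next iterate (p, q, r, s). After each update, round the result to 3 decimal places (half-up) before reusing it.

(-0.349, -0.210, 0.800, 1.081)

One sweep:
  p = (-5 - (-2)·-0.205 - (4)·0.802 - (-3.9)·1.055) / (12.9) = -0.349
  q = (-2 - (-3)·-0.349 - (0.9)·0.802 - (-2)·1.055) / (7.9) = -0.210
  r = (5 - (-2.2)·-0.349 - (1.8)·-0.210 - (-3.9)·1.055) / (10.9) = 0.800
  s = (5 - (1)·-0.349 - (1.5)·-0.210 - (1)·0.800) / (4.5) = 1.081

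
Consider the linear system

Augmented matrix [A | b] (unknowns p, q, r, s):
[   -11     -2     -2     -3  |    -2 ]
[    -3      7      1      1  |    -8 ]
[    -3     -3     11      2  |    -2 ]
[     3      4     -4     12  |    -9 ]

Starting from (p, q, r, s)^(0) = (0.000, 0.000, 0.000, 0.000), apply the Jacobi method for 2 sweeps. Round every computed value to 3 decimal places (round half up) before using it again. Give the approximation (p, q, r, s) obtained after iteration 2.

(0.627, -0.932, -0.308, -0.475)

Iteration 1:
  p = (-2 - (-2)·0.000 - (-2)·0.000 - (-3)·0.000) / (-11) = 0.182
  q = (-8 - (-3)·0.000 - (1)·0.000 - (1)·0.000) / (7) = -1.143
  r = (-2 - (-3)·0.000 - (-3)·0.000 - (2)·0.000) / (11) = -0.182
  s = (-9 - (3)·0.000 - (4)·0.000 - (-4)·0.000) / (12) = -0.750
Iteration 2:
  p = (-2 - (-2)·-1.143 - (-2)·-0.182 - (-3)·-0.750) / (-11) = 0.627
  q = (-8 - (-3)·0.182 - (1)·-0.182 - (1)·-0.750) / (7) = -0.932
  r = (-2 - (-3)·0.182 - (-3)·-1.143 - (2)·-0.750) / (11) = -0.308
  s = (-9 - (3)·0.182 - (4)·-1.143 - (-4)·-0.182) / (12) = -0.475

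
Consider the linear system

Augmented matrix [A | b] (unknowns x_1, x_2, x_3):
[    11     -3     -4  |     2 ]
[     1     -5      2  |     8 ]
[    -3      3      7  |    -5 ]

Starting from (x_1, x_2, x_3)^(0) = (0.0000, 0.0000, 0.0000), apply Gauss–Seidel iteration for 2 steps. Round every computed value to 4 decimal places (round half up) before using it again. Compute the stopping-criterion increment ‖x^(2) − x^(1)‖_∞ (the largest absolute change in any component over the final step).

0.4142

Iteration 1:
  x_1 = (2 - (-3)·0.0000 - (-4)·0.0000) / (11) = 0.1818
  x_2 = (8 - (1)·0.1818 - (2)·0.0000) / (-5) = -1.5636
  x_3 = (-5 - (-3)·0.1818 - (3)·-1.5636) / (7) = 0.0337
Iteration 2:
  x_1 = (2 - (-3)·-1.5636 - (-4)·0.0337) / (11) = -0.2324
  x_2 = (8 - (1)·-0.2324 - (2)·0.0337) / (-5) = -1.6330
  x_3 = (-5 - (-3)·-0.2324 - (3)·-1.6330) / (7) = -0.1140
Change: (-0.4142, -0.0694, -0.1477) → max |·| = 0.4142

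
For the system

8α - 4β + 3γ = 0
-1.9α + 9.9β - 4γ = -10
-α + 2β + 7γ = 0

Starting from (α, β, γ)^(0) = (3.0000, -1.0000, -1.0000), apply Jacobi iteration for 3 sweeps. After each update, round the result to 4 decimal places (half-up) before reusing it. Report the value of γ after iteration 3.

Iteration 1:
  α = (0 - (-4)·-1.0000 - (3)·-1.0000) / (8) = -0.1250
  β = (-10 - (-1.9)·3.0000 - (-4)·-1.0000) / (9.9) = -0.8384
  γ = (0 - (-1)·3.0000 - (2)·-1.0000) / (7) = 0.7143
Iteration 2:
  α = (0 - (-4)·-0.8384 - (3)·0.7143) / (8) = -0.6871
  β = (-10 - (-1.9)·-0.1250 - (-4)·0.7143) / (9.9) = -0.7455
  γ = (0 - (-1)·-0.1250 - (2)·-0.8384) / (7) = 0.2217
Iteration 3:
  α = (0 - (-4)·-0.7455 - (3)·0.2217) / (8) = -0.4559
  β = (-10 - (-1.9)·-0.6871 - (-4)·0.2217) / (9.9) = -1.0524
  γ = (0 - (-1)·-0.6871 - (2)·-0.7455) / (7) = 0.1148

0.1148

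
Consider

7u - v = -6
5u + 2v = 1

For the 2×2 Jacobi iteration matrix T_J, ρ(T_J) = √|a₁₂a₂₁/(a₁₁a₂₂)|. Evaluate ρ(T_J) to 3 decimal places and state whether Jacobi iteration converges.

a₁₂a₂₁/(a₁₁a₂₂) = (-1)·(5) / ((7)·(2)) = -0.357143
ρ = √|-0.357143| = √0.357143 = 0.598
ρ < 1, so Jacobi converges

0.598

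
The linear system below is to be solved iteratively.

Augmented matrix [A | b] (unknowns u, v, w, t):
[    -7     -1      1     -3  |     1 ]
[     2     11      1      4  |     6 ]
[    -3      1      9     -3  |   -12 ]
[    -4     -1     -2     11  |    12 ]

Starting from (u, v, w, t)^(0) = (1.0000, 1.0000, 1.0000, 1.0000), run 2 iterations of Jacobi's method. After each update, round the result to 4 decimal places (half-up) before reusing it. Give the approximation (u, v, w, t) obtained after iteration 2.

Iteration 1:
  u = (1 - (-1)·1.0000 - (1)·1.0000 - (-3)·1.0000) / (-7) = -0.5714
  v = (6 - (2)·1.0000 - (1)·1.0000 - (4)·1.0000) / (11) = -0.0909
  w = (-12 - (-3)·1.0000 - (1)·1.0000 - (-3)·1.0000) / (9) = -0.7778
  t = (12 - (-4)·1.0000 - (-1)·1.0000 - (-2)·1.0000) / (11) = 1.7273
Iteration 2:
  u = (1 - (-1)·-0.0909 - (1)·-0.7778 - (-3)·1.7273) / (-7) = -0.9813
  v = (6 - (2)·-0.5714 - (1)·-0.7778 - (4)·1.7273) / (11) = 0.0919
  w = (-12 - (-3)·-0.5714 - (1)·-0.0909 - (-3)·1.7273) / (9) = -0.9379
  t = (12 - (-4)·-0.5714 - (-1)·-0.0909 - (-2)·-0.7778) / (11) = 0.7334

(-0.9813, 0.0919, -0.9379, 0.7334)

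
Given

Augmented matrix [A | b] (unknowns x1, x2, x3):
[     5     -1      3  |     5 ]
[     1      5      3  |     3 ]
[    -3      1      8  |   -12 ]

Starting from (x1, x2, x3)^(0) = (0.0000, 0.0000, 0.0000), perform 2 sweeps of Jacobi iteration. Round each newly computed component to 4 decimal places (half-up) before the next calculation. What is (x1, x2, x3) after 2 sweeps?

Iteration 1:
  x1 = (5 - (-1)·0.0000 - (3)·0.0000) / (5) = 1.0000
  x2 = (3 - (1)·0.0000 - (3)·0.0000) / (5) = 0.6000
  x3 = (-12 - (-3)·0.0000 - (1)·0.0000) / (8) = -1.5000
Iteration 2:
  x1 = (5 - (-1)·0.6000 - (3)·-1.5000) / (5) = 2.0200
  x2 = (3 - (1)·1.0000 - (3)·-1.5000) / (5) = 1.3000
  x3 = (-12 - (-3)·1.0000 - (1)·0.6000) / (8) = -1.2000

(2.0200, 1.3000, -1.2000)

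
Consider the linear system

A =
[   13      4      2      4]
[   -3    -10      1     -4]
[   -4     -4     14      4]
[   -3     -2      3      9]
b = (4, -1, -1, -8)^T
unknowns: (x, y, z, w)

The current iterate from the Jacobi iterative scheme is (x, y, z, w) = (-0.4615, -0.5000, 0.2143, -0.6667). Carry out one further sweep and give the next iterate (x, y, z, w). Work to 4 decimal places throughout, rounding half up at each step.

(0.6337, 0.5266, -0.1557, -1.2253)

One sweep:
  x = (4 - (4)·-0.5000 - (2)·0.2143 - (4)·-0.6667) / (13) = 0.6337
  y = (-1 - (-3)·-0.4615 - (1)·0.2143 - (-4)·-0.6667) / (-10) = 0.5266
  z = (-1 - (-4)·-0.4615 - (-4)·-0.5000 - (4)·-0.6667) / (14) = -0.1557
  w = (-8 - (-3)·-0.4615 - (-2)·-0.5000 - (3)·0.2143) / (9) = -1.2253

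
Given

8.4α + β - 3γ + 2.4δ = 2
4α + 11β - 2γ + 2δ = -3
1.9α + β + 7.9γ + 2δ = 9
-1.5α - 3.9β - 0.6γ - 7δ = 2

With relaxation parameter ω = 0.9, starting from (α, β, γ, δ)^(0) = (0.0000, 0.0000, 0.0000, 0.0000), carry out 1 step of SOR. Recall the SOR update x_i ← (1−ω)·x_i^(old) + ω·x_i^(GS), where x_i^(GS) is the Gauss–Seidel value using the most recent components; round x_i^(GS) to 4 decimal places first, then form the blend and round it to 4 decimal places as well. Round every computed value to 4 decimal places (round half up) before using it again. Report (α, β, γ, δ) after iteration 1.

Iteration 1:
  α: GS value = (2 - (1)·0.0000 - (-3)·0.0000 - (2.4)·0.0000) / (8.4) = 0.2381;  α ← (1−ω)·0.0000 + ω·0.2381 = 0.2143
  β: GS value = (-3 - (4)·0.2143 - (-2)·0.0000 - (2)·0.0000) / (11) = -0.3507;  β ← (1−ω)·0.0000 + ω·-0.3507 = -0.3156
  γ: GS value = (9 - (1.9)·0.2143 - (1)·-0.3156 - (2)·0.0000) / (7.9) = 1.1276;  γ ← (1−ω)·0.0000 + ω·1.1276 = 1.0148
  δ: GS value = (2 - (-1.5)·0.2143 - (-3.9)·-0.3156 - (-0.6)·1.0148) / (-7) = -0.2428;  δ ← (1−ω)·0.0000 + ω·-0.2428 = -0.2185

(0.2143, -0.3156, 1.0148, -0.2185)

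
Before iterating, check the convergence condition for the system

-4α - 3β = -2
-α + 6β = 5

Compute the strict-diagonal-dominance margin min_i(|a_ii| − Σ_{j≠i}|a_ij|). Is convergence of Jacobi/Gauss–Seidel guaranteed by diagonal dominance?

row 1: |-4| − (3) = 1
row 2: |6| − (1) = 5
minimum over rows = 1 → strictly diagonally dominant (convergence guaranteed)

1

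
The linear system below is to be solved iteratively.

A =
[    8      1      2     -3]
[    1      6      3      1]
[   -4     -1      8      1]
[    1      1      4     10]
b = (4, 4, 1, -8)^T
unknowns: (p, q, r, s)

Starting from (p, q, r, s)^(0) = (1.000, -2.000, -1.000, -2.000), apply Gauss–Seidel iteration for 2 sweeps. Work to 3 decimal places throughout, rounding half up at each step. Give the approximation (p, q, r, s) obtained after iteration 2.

Iteration 1:
  p = (4 - (1)·-2.000 - (2)·-1.000 - (-3)·-2.000) / (8) = 0.250
  q = (4 - (1)·0.250 - (3)·-1.000 - (1)·-2.000) / (6) = 1.458
  r = (1 - (-4)·0.250 - (-1)·1.458 - (1)·-2.000) / (8) = 0.682
  s = (-8 - (1)·0.250 - (1)·1.458 - (4)·0.682) / (10) = -1.244
Iteration 2:
  p = (4 - (1)·1.458 - (2)·0.682 - (-3)·-1.244) / (8) = -0.319
  q = (4 - (1)·-0.319 - (3)·0.682 - (1)·-1.244) / (6) = 0.586
  r = (1 - (-4)·-0.319 - (-1)·0.586 - (1)·-1.244) / (8) = 0.194
  s = (-8 - (1)·-0.319 - (1)·0.586 - (4)·0.194) / (10) = -0.904

(-0.319, 0.586, 0.194, -0.904)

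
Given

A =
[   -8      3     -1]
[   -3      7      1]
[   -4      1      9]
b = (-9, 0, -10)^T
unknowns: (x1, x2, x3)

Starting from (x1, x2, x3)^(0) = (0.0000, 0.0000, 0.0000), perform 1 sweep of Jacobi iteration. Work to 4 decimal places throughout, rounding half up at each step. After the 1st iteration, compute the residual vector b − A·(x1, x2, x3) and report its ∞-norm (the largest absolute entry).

Iteration 1:
  x1 = (-9 - (3)·0.0000 - (-1)·0.0000) / (-8) = 1.1250
  x2 = (0 - (-3)·0.0000 - (1)·0.0000) / (7) = 0.0000
  x3 = (-10 - (-4)·0.0000 - (1)·0.0000) / (9) = -1.1111
Residual b − A·x = (-1.1111, 4.4861, 4.4999); ∞-norm = 4.4999

4.4999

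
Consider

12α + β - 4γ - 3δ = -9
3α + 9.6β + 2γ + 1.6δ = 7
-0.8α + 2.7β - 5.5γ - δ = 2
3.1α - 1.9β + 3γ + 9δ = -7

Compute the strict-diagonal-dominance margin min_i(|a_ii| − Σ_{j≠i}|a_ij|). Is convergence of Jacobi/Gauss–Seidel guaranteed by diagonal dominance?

1

row 1: |12| − (1+4+3) = 4
row 2: |9.6| − (3+2+1.6) = 3
row 3: |-5.5| − (0.8+2.7+1) = 1
row 4: |9| − (3.1+1.9+3) = 1
minimum over rows = 1 → strictly diagonally dominant (convergence guaranteed)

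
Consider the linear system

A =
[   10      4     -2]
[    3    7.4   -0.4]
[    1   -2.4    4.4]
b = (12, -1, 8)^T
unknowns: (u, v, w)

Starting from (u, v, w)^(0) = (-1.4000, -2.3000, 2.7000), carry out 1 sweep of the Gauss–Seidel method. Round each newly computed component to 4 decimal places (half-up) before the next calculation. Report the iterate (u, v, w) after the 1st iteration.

(2.6600, -1.0676, 0.6313)

Iteration 1:
  u = (12 - (4)·-2.3000 - (-2)·2.7000) / (10) = 2.6600
  v = (-1 - (3)·2.6600 - (-0.4)·2.7000) / (7.4) = -1.0676
  w = (8 - (1)·2.6600 - (-2.4)·-1.0676) / (4.4) = 0.6313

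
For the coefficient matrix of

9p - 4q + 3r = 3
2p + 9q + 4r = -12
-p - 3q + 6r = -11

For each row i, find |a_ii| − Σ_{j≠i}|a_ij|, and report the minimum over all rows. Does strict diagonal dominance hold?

row 1: |9| − (4+3) = 2
row 2: |9| − (2+4) = 3
row 3: |6| − (1+3) = 2
minimum over rows = 2 → strictly diagonally dominant (convergence guaranteed)

2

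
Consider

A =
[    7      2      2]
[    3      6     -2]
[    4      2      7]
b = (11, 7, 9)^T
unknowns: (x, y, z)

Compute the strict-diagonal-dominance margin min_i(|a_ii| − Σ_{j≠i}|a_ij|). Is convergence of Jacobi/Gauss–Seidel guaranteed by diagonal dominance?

row 1: |7| − (2+2) = 3
row 2: |6| − (3+2) = 1
row 3: |7| − (4+2) = 1
minimum over rows = 1 → strictly diagonally dominant (convergence guaranteed)

1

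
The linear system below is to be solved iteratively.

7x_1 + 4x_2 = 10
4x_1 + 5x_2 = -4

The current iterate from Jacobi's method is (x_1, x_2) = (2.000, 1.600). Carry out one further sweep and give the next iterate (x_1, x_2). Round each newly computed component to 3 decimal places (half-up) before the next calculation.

(0.514, -2.400)

One sweep:
  x_1 = (10 - (4)·1.600) / (7) = 0.514
  x_2 = (-4 - (4)·2.000) / (5) = -2.400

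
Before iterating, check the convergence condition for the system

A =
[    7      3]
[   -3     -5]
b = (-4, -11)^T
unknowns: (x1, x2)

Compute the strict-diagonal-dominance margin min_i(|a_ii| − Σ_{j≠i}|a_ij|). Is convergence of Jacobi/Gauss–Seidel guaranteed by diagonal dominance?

2

row 1: |7| − (3) = 4
row 2: |-5| − (3) = 2
minimum over rows = 2 → strictly diagonally dominant (convergence guaranteed)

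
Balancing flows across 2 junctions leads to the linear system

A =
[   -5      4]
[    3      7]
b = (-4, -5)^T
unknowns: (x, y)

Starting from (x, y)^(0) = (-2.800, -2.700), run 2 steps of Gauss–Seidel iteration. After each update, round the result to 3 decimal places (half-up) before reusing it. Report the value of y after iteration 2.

-1.012

Iteration 1:
  x = (-4 - (4)·-2.700) / (-5) = -1.360
  y = (-5 - (3)·-1.360) / (7) = -0.131
Iteration 2:
  x = (-4 - (4)·-0.131) / (-5) = 0.695
  y = (-5 - (3)·0.695) / (7) = -1.012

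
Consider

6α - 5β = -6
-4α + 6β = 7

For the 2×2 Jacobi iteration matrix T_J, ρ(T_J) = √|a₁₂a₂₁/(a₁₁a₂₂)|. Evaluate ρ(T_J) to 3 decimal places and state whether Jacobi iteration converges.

a₁₂a₂₁/(a₁₁a₂₂) = (-5)·(-4) / ((6)·(6)) = 0.555556
ρ = √|0.555556| = √0.555556 = 0.745
ρ < 1, so Jacobi converges

0.745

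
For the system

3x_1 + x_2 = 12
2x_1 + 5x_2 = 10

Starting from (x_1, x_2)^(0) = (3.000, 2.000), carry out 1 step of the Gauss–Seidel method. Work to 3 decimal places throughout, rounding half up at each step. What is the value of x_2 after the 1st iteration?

Iteration 1:
  x_1 = (12 - (1)·2.000) / (3) = 3.333
  x_2 = (10 - (2)·3.333) / (5) = 0.667

0.667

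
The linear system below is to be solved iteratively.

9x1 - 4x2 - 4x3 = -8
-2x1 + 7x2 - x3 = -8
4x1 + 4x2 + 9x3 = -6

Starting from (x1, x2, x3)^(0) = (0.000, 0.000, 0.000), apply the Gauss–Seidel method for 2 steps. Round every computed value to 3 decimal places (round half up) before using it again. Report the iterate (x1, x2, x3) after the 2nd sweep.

(-1.355, -1.480, 0.593)

Iteration 1:
  x1 = (-8 - (-4)·0.000 - (-4)·0.000) / (9) = -0.889
  x2 = (-8 - (-2)·-0.889 - (-1)·0.000) / (7) = -1.397
  x3 = (-6 - (4)·-0.889 - (4)·-1.397) / (9) = 0.349
Iteration 2:
  x1 = (-8 - (-4)·-1.397 - (-4)·0.349) / (9) = -1.355
  x2 = (-8 - (-2)·-1.355 - (-1)·0.349) / (7) = -1.480
  x3 = (-6 - (4)·-1.355 - (4)·-1.480) / (9) = 0.593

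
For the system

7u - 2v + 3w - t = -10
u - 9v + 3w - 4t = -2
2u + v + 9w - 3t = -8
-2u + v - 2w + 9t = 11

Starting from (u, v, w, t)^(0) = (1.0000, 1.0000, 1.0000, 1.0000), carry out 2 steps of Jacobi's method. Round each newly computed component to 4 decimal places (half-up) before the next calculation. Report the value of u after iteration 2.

Iteration 1:
  u = (-10 - (-2)·1.0000 - (3)·1.0000 - (-1)·1.0000) / (7) = -1.4286
  v = (-2 - (1)·1.0000 - (3)·1.0000 - (-4)·1.0000) / (-9) = 0.2222
  w = (-8 - (2)·1.0000 - (1)·1.0000 - (-3)·1.0000) / (9) = -0.8889
  t = (11 - (-2)·1.0000 - (1)·1.0000 - (-2)·1.0000) / (9) = 1.5556
Iteration 2:
  u = (-10 - (-2)·0.2222 - (3)·-0.8889 - (-1)·1.5556) / (7) = -0.7619
  v = (-2 - (1)·-1.4286 - (3)·-0.8889 - (-4)·1.5556) / (-9) = -0.9242
  w = (-8 - (2)·-1.4286 - (1)·0.2222 - (-3)·1.5556) / (9) = -0.0776
  t = (11 - (-2)·-1.4286 - (1)·0.2222 - (-2)·-0.8889) / (9) = 0.6825

-0.7619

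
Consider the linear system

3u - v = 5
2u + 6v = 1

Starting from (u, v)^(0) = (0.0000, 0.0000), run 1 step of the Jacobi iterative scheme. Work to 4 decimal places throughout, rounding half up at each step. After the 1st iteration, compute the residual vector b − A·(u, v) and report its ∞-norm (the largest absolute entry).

Iteration 1:
  u = (5 - (-1)·0.0000) / (3) = 1.6667
  v = (1 - (2)·0.0000) / (6) = 0.1667
Residual b − A·x = (0.1666, -3.3336); ∞-norm = 3.3336

3.3336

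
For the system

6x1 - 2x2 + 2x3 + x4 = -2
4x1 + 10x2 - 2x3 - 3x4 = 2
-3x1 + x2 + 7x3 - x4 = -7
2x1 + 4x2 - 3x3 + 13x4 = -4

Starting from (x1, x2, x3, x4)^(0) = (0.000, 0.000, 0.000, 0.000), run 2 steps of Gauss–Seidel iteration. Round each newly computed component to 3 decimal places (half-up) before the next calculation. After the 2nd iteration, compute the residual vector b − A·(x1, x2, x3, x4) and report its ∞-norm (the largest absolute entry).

Iteration 1:
  x1 = (-2 - (-2)·0.000 - (2)·0.000 - (1)·0.000) / (6) = -0.333
  x2 = (2 - (4)·-0.333 - (-2)·0.000 - (-3)·0.000) / (10) = 0.333
  x3 = (-7 - (-3)·-0.333 - (1)·0.333 - (-1)·0.000) / (7) = -1.190
  x4 = (-4 - (2)·-0.333 - (4)·0.333 - (-3)·-1.190) / (13) = -0.634
Iteration 2:
  x1 = (-2 - (-2)·0.333 - (2)·-1.190 - (1)·-0.634) / (6) = 0.280
  x2 = (2 - (4)·0.280 - (-2)·-1.190 - (-3)·-0.634) / (10) = -0.340
  x3 = (-7 - (-3)·0.280 - (1)·-0.340 - (-1)·-0.634) / (7) = -0.922
  x4 = (-4 - (2)·0.280 - (4)·-0.340 - (-3)·-0.922) / (13) = -0.459
Residual b − A·x = (-2.057, 1.059, 0.175, 0.001); ∞-norm = 2.057

2.057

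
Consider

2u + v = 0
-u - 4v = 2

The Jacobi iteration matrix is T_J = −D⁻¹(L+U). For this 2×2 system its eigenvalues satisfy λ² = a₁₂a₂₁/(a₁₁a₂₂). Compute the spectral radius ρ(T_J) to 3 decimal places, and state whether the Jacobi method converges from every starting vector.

a₁₂a₂₁/(a₁₁a₂₂) = (1)·(-1) / ((2)·(-4)) = 0.125000
ρ = √|0.125000| = √0.125000 = 0.354
ρ < 1, so Jacobi converges

0.354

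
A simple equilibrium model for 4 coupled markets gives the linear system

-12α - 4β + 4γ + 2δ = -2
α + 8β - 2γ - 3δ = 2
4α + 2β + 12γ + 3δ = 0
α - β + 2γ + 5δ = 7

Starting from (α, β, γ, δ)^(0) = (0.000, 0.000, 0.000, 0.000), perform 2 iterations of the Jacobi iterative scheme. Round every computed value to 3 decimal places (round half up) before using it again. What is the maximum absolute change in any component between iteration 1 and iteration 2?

Iteration 1:
  α = (-2 - (-4)·0.000 - (4)·0.000 - (2)·0.000) / (-12) = 0.167
  β = (2 - (1)·0.000 - (-2)·0.000 - (-3)·0.000) / (8) = 0.250
  γ = (0 - (4)·0.000 - (2)·0.000 - (3)·0.000) / (12) = 0.000
  δ = (7 - (1)·0.000 - (-1)·0.000 - (2)·0.000) / (5) = 1.400
Iteration 2:
  α = (-2 - (-4)·0.250 - (4)·0.000 - (2)·1.400) / (-12) = 0.317
  β = (2 - (1)·0.167 - (-2)·0.000 - (-3)·1.400) / (8) = 0.754
  γ = (0 - (4)·0.167 - (2)·0.250 - (3)·1.400) / (12) = -0.447
  δ = (7 - (1)·0.167 - (-1)·0.250 - (2)·0.000) / (5) = 1.417
Change: (0.150, 0.504, -0.447, 0.017) → max |·| = 0.504

0.504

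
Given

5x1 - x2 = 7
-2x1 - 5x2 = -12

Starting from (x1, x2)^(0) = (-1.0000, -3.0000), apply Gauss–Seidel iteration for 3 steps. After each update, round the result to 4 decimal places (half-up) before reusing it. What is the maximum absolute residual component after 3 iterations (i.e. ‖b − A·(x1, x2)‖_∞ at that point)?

0.0326

Iteration 1:
  x1 = (7 - (-1)·-3.0000) / (5) = 0.8000
  x2 = (-12 - (-2)·0.8000) / (-5) = 2.0800
Iteration 2:
  x1 = (7 - (-1)·2.0800) / (5) = 1.8160
  x2 = (-12 - (-2)·1.8160) / (-5) = 1.6736
Iteration 3:
  x1 = (7 - (-1)·1.6736) / (5) = 1.7347
  x2 = (-12 - (-2)·1.7347) / (-5) = 1.7061
Residual b − A·x = (0.0326, -0.0001); ∞-norm = 0.0326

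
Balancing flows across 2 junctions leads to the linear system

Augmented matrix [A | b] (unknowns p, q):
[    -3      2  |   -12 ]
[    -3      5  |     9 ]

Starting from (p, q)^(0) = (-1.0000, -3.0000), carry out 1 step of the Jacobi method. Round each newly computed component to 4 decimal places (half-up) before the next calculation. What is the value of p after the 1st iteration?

2.0000

Iteration 1:
  p = (-12 - (2)·-3.0000) / (-3) = 2.0000
  q = (9 - (-3)·-1.0000) / (5) = 1.2000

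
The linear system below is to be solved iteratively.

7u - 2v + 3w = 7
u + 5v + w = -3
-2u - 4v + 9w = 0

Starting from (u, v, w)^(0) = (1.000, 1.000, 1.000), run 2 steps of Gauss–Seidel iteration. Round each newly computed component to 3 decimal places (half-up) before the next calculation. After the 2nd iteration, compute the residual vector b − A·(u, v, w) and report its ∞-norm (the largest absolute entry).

0.189

Iteration 1:
  u = (7 - (-2)·1.000 - (3)·1.000) / (7) = 0.857
  v = (-3 - (1)·0.857 - (1)·1.000) / (5) = -0.971
  w = (0 - (-2)·0.857 - (-4)·-0.971) / (9) = -0.241
Iteration 2:
  u = (7 - (-2)·-0.971 - (3)·-0.241) / (7) = 0.826
  v = (-3 - (1)·0.826 - (1)·-0.241) / (5) = -0.717
  w = (0 - (-2)·0.826 - (-4)·-0.717) / (9) = -0.135
Residual b − A·x = (0.189, -0.106, -0.001); ∞-norm = 0.189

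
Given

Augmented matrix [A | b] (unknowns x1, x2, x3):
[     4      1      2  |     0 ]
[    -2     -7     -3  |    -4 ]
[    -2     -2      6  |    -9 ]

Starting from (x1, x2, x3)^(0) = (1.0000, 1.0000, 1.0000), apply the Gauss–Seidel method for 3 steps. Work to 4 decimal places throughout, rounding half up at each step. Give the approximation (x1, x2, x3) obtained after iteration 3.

Iteration 1:
  x1 = (0 - (1)·1.0000 - (2)·1.0000) / (4) = -0.7500
  x2 = (-4 - (-2)·-0.7500 - (-3)·1.0000) / (-7) = 0.3571
  x3 = (-9 - (-2)·-0.7500 - (-2)·0.3571) / (6) = -1.6310
Iteration 2:
  x1 = (0 - (1)·0.3571 - (2)·-1.6310) / (4) = 0.7262
  x2 = (-4 - (-2)·0.7262 - (-3)·-1.6310) / (-7) = 1.0629
  x3 = (-9 - (-2)·0.7262 - (-2)·1.0629) / (6) = -0.9036
Iteration 3:
  x1 = (0 - (1)·1.0629 - (2)·-0.9036) / (4) = 0.1861
  x2 = (-4 - (-2)·0.1861 - (-3)·-0.9036) / (-7) = 0.9055
  x3 = (-9 - (-2)·0.1861 - (-2)·0.9055) / (6) = -1.1361

(0.1861, 0.9055, -1.1361)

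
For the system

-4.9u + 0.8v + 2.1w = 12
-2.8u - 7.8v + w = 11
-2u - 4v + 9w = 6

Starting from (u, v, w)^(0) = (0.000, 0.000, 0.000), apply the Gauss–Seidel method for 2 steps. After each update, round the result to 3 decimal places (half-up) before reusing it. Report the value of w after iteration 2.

Iteration 1:
  u = (12 - (0.8)·0.000 - (2.1)·0.000) / (-4.9) = -2.449
  v = (11 - (-2.8)·-2.449 - (1)·0.000) / (-7.8) = -0.531
  w = (6 - (-2)·-2.449 - (-4)·-0.531) / (9) = -0.114
Iteration 2:
  u = (12 - (0.8)·-0.531 - (2.1)·-0.114) / (-4.9) = -2.585
  v = (11 - (-2.8)·-2.585 - (1)·-0.114) / (-7.8) = -0.497
  w = (6 - (-2)·-2.585 - (-4)·-0.497) / (9) = -0.129

-0.129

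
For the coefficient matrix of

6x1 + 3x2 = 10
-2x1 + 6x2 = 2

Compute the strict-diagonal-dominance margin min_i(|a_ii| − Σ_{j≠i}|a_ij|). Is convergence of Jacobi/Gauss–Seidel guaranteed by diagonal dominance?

row 1: |6| − (3) = 3
row 2: |6| − (2) = 4
minimum over rows = 3 → strictly diagonally dominant (convergence guaranteed)

3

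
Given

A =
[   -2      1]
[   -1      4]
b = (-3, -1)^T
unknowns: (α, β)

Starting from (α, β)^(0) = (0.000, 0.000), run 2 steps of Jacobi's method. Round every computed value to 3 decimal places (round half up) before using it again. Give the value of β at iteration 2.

Iteration 1:
  α = (-3 - (1)·0.000) / (-2) = 1.500
  β = (-1 - (-1)·0.000) / (4) = -0.250
Iteration 2:
  α = (-3 - (1)·-0.250) / (-2) = 1.375
  β = (-1 - (-1)·1.500) / (4) = 0.125

0.125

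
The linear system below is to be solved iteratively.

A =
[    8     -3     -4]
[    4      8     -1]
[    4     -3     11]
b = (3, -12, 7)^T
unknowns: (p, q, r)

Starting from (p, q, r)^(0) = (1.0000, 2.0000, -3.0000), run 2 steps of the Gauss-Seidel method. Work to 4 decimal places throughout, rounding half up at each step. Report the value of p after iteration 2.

Iteration 1:
  p = (3 - (-3)·2.0000 - (-4)·-3.0000) / (8) = -0.3750
  q = (-12 - (4)·-0.3750 - (-1)·-3.0000) / (8) = -1.6875
  r = (7 - (4)·-0.3750 - (-3)·-1.6875) / (11) = 0.3125
Iteration 2:
  p = (3 - (-3)·-1.6875 - (-4)·0.3125) / (8) = -0.1016
  q = (-12 - (4)·-0.1016 - (-1)·0.3125) / (8) = -1.4101
  r = (7 - (4)·-0.1016 - (-3)·-1.4101) / (11) = 0.2887

-0.1016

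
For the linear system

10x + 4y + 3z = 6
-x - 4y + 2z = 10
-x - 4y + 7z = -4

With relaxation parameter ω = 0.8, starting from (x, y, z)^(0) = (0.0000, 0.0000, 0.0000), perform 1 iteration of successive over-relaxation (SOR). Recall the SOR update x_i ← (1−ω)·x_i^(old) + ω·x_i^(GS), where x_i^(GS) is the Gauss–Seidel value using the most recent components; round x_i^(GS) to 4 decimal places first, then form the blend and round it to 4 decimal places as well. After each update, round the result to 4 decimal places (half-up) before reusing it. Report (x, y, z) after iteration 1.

(0.4800, -2.0960, -1.3605)

Iteration 1:
  x: GS value = (6 - (4)·0.0000 - (3)·0.0000) / (10) = 0.6000;  x ← (1−ω)·0.0000 + ω·0.6000 = 0.4800
  y: GS value = (10 - (-1)·0.4800 - (2)·0.0000) / (-4) = -2.6200;  y ← (1−ω)·0.0000 + ω·-2.6200 = -2.0960
  z: GS value = (-4 - (-1)·0.4800 - (-4)·-2.0960) / (7) = -1.7006;  z ← (1−ω)·0.0000 + ω·-1.7006 = -1.3605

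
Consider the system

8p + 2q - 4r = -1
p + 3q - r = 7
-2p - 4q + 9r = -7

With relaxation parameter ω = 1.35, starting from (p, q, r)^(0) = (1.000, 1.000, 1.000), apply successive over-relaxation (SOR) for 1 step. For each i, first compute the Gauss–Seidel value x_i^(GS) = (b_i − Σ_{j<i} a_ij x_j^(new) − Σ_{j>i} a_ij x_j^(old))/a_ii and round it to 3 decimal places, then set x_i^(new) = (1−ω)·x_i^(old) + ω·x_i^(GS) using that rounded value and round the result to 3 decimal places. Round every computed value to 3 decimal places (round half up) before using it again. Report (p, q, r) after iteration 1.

(-0.181, 3.331, 0.544)

Iteration 1:
  p: GS value = (-1 - (2)·1.000 - (-4)·1.000) / (8) = 0.125;  p ← (1−ω)·1.000 + ω·0.125 = -0.181
  q: GS value = (7 - (1)·-0.181 - (-1)·1.000) / (3) = 2.727;  q ← (1−ω)·1.000 + ω·2.727 = 3.331
  r: GS value = (-7 - (-2)·-0.181 - (-4)·3.331) / (9) = 0.662;  r ← (1−ω)·1.000 + ω·0.662 = 0.544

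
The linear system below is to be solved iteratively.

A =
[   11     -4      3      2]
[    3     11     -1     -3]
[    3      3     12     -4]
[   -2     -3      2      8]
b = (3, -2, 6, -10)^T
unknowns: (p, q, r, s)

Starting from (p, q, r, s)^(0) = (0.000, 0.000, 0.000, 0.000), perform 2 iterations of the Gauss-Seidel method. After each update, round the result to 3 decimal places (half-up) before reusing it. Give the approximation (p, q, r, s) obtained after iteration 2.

Iteration 1:
  p = (3 - (-4)·0.000 - (3)·0.000 - (2)·0.000) / (11) = 0.273
  q = (-2 - (3)·0.273 - (-1)·0.000 - (-3)·0.000) / (11) = -0.256
  r = (6 - (3)·0.273 - (3)·-0.256 - (-4)·0.000) / (12) = 0.496
  s = (-10 - (-2)·0.273 - (-3)·-0.256 - (2)·0.496) / (8) = -1.402
Iteration 2:
  p = (3 - (-4)·-0.256 - (3)·0.496 - (2)·-1.402) / (11) = 0.299
  q = (-2 - (3)·0.299 - (-1)·0.496 - (-3)·-1.402) / (11) = -0.601
  r = (6 - (3)·0.299 - (3)·-0.601 - (-4)·-1.402) / (12) = 0.108
  s = (-10 - (-2)·0.299 - (-3)·-0.601 - (2)·0.108) / (8) = -1.428

(0.299, -0.601, 0.108, -1.428)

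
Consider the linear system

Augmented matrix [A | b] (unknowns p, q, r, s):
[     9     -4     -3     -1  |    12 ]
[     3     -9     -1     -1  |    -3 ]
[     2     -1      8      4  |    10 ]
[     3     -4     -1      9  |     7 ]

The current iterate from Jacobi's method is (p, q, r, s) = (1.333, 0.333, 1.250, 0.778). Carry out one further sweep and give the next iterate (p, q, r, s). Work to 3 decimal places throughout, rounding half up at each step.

(1.984, 0.552, 0.569, 0.620)

One sweep:
  p = (12 - (-4)·0.333 - (-3)·1.250 - (-1)·0.778) / (9) = 1.984
  q = (-3 - (3)·1.333 - (-1)·1.250 - (-1)·0.778) / (-9) = 0.552
  r = (10 - (2)·1.333 - (-1)·0.333 - (4)·0.778) / (8) = 0.569
  s = (7 - (3)·1.333 - (-4)·0.333 - (-1)·1.250) / (9) = 0.620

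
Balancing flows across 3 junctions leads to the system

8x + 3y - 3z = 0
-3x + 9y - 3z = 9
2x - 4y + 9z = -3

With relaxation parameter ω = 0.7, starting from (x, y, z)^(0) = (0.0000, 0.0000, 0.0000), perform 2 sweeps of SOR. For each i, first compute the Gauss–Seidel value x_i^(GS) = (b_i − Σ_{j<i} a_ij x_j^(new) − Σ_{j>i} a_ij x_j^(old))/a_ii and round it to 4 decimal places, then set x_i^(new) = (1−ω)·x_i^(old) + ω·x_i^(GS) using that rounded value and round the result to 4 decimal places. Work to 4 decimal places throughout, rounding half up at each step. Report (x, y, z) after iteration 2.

(-0.1878, 0.8625, 0.0595)

Iteration 1:
  x: GS value = (0 - (3)·0.0000 - (-3)·0.0000) / (8) = 0.0000;  x ← (1−ω)·0.0000 + ω·0.0000 = 0.0000
  y: GS value = (9 - (-3)·0.0000 - (-3)·0.0000) / (9) = 1.0000;  y ← (1−ω)·0.0000 + ω·1.0000 = 0.7000
  z: GS value = (-3 - (2)·0.0000 - (-4)·0.7000) / (9) = -0.0222;  z ← (1−ω)·0.0000 + ω·-0.0222 = -0.0155
Iteration 2:
  x: GS value = (0 - (3)·0.7000 - (-3)·-0.0155) / (8) = -0.2683;  x ← (1−ω)·0.0000 + ω·-0.2683 = -0.1878
  y: GS value = (9 - (-3)·-0.1878 - (-3)·-0.0155) / (9) = 0.9322;  y ← (1−ω)·0.7000 + ω·0.9322 = 0.8625
  z: GS value = (-3 - (2)·-0.1878 - (-4)·0.8625) / (9) = 0.0917;  z ← (1−ω)·-0.0155 + ω·0.0917 = 0.0595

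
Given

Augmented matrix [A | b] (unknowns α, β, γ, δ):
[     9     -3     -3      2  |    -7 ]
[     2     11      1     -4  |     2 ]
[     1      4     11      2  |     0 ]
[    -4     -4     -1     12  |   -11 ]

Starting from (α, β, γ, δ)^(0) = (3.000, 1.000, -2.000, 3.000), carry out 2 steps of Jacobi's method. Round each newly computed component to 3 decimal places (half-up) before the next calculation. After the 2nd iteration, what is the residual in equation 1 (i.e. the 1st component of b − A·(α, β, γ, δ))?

Iteration 1:
  α = (-7 - (-3)·1.000 - (-3)·-2.000 - (2)·3.000) / (9) = -1.778
  β = (2 - (2)·3.000 - (1)·-2.000 - (-4)·3.000) / (11) = 0.909
  γ = (0 - (1)·3.000 - (4)·1.000 - (2)·3.000) / (11) = -1.182
  δ = (-11 - (-4)·3.000 - (-4)·1.000 - (-1)·-2.000) / (12) = 0.250
Iteration 2:
  α = (-7 - (-3)·0.909 - (-3)·-1.182 - (2)·0.250) / (9) = -0.924
  β = (2 - (2)·-1.778 - (1)·-1.182 - (-4)·0.250) / (11) = 0.703
  γ = (0 - (1)·-1.778 - (4)·0.909 - (2)·0.250) / (11) = -0.214
  δ = (-11 - (-4)·-1.778 - (-4)·0.909 - (-1)·-1.182) / (12) = -1.305
Residual b − A·x = (5.393, -8.891, 3.076, 3.562)

5.393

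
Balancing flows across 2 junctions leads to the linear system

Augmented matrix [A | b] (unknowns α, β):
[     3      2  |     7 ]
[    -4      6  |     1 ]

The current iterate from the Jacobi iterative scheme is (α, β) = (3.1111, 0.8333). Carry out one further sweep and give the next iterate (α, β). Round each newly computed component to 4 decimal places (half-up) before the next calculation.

(1.7778, 2.2407)

One sweep:
  α = (7 - (2)·0.8333) / (3) = 1.7778
  β = (1 - (-4)·3.1111) / (6) = 2.2407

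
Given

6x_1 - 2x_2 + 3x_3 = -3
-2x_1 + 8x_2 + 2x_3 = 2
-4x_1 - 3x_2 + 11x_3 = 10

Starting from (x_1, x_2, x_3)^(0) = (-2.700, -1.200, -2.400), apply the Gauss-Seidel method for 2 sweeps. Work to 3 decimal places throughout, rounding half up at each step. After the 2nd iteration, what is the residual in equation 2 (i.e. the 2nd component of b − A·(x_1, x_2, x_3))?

Iteration 1:
  x_1 = (-3 - (-2)·-1.200 - (3)·-2.400) / (6) = 0.300
  x_2 = (2 - (-2)·0.300 - (2)·-2.400) / (8) = 0.925
  x_3 = (10 - (-4)·0.300 - (-3)·0.925) / (11) = 1.270
Iteration 2:
  x_1 = (-3 - (-2)·0.925 - (3)·1.270) / (6) = -0.827
  x_2 = (2 - (-2)·-0.827 - (2)·1.270) / (8) = -0.274
  x_3 = (10 - (-4)·-0.827 - (-3)·-0.274) / (11) = 0.534
Residual b − A·x = (-0.188, 1.470, -0.004)

1.470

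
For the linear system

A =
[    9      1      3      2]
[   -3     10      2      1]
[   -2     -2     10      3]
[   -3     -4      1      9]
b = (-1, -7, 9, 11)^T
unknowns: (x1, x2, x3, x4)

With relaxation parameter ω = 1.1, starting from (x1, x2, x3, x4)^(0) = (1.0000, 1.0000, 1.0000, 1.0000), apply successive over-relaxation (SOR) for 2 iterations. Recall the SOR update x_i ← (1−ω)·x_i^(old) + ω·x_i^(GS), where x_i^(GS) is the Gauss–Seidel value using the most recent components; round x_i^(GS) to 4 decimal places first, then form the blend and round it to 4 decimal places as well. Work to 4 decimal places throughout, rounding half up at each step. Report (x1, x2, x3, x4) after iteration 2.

(0.1156, -0.6005, 0.8318, 0.9764)

Iteration 1:
  x1: GS value = (-1 - (1)·1.0000 - (3)·1.0000 - (2)·1.0000) / (9) = -0.7778;  x1 ← (1−ω)·1.0000 + ω·-0.7778 = -0.9556
  x2: GS value = (-7 - (-3)·-0.9556 - (2)·1.0000 - (1)·1.0000) / (10) = -1.2867;  x2 ← (1−ω)·1.0000 + ω·-1.2867 = -1.5154
  x3: GS value = (9 - (-2)·-0.9556 - (-2)·-1.5154 - (3)·1.0000) / (10) = 0.1058;  x3 ← (1−ω)·1.0000 + ω·0.1058 = 0.0164
  x4: GS value = (11 - (-3)·-0.9556 - (-4)·-1.5154 - (1)·0.0164) / (9) = 0.2284;  x4 ← (1−ω)·1.0000 + ω·0.2284 = 0.1512
Iteration 2:
  x1: GS value = (-1 - (1)·-1.5154 - (3)·0.0164 - (2)·0.1512) / (9) = 0.0182;  x1 ← (1−ω)·-0.9556 + ω·0.0182 = 0.1156
  x2: GS value = (-7 - (-3)·0.1156 - (2)·0.0164 - (1)·0.1512) / (10) = -0.6837;  x2 ← (1−ω)·-1.5154 + ω·-0.6837 = -0.6005
  x3: GS value = (9 - (-2)·0.1156 - (-2)·-0.6005 - (3)·0.1512) / (10) = 0.7577;  x3 ← (1−ω)·0.0164 + ω·0.7577 = 0.8318
  x4: GS value = (11 - (-3)·0.1156 - (-4)·-0.6005 - (1)·0.8318) / (9) = 0.9014;  x4 ← (1−ω)·0.1512 + ω·0.9014 = 0.9764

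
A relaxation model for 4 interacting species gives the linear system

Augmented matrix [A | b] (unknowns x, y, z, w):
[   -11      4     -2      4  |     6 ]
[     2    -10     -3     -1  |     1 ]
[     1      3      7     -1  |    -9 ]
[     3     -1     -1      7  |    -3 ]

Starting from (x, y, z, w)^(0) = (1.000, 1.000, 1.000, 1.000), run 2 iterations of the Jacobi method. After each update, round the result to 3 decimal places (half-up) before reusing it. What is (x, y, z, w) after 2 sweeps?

Iteration 1:
  x = (6 - (4)·1.000 - (-2)·1.000 - (4)·1.000) / (-11) = 0.000
  y = (1 - (2)·1.000 - (-3)·1.000 - (-1)·1.000) / (-10) = -0.300
  z = (-9 - (1)·1.000 - (3)·1.000 - (-1)·1.000) / (7) = -1.714
  w = (-3 - (3)·1.000 - (-1)·1.000 - (-1)·1.000) / (7) = -0.571
Iteration 2:
  x = (6 - (4)·-0.300 - (-2)·-1.714 - (4)·-0.571) / (-11) = -0.551
  y = (1 - (2)·0.000 - (-3)·-1.714 - (-1)·-0.571) / (-10) = 0.471
  z = (-9 - (1)·0.000 - (3)·-0.300 - (-1)·-0.571) / (7) = -1.239
  w = (-3 - (3)·0.000 - (-1)·-0.300 - (-1)·-1.714) / (7) = -0.716

(-0.551, 0.471, -1.239, -0.716)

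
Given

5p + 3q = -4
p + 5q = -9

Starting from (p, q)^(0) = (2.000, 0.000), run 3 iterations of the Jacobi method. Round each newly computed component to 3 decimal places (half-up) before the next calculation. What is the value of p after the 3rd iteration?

Iteration 1:
  p = (-4 - (3)·0.000) / (5) = -0.800
  q = (-9 - (1)·2.000) / (5) = -2.200
Iteration 2:
  p = (-4 - (3)·-2.200) / (5) = 0.520
  q = (-9 - (1)·-0.800) / (5) = -1.640
Iteration 3:
  p = (-4 - (3)·-1.640) / (5) = 0.184
  q = (-9 - (1)·0.520) / (5) = -1.904

0.184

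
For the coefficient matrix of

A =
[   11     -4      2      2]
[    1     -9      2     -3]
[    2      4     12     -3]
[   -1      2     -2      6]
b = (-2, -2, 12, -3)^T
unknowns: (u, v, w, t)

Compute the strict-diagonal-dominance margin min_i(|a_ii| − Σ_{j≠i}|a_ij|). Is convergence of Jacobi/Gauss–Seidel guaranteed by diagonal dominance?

1

row 1: |11| − (4+2+2) = 3
row 2: |-9| − (1+2+3) = 3
row 3: |12| − (2+4+3) = 3
row 4: |6| − (1+2+2) = 1
minimum over rows = 1 → strictly diagonally dominant (convergence guaranteed)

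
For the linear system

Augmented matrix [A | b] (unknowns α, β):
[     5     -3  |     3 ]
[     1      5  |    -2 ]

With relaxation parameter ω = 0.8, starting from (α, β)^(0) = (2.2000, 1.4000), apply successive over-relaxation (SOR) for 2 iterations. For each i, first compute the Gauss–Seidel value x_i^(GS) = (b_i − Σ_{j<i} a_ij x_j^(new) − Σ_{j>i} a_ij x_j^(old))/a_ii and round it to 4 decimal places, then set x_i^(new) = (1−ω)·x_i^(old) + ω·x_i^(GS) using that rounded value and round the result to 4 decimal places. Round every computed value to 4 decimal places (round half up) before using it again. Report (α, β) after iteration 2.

(0.6570, -0.4841)

Iteration 1:
  α: GS value = (3 - (-3)·1.4000) / (5) = 1.4400;  α ← (1−ω)·2.2000 + ω·1.4400 = 1.5920
  β: GS value = (-2 - (1)·1.5920) / (5) = -0.7184;  β ← (1−ω)·1.4000 + ω·-0.7184 = -0.2947
Iteration 2:
  α: GS value = (3 - (-3)·-0.2947) / (5) = 0.4232;  α ← (1−ω)·1.5920 + ω·0.4232 = 0.6570
  β: GS value = (-2 - (1)·0.6570) / (5) = -0.5314;  β ← (1−ω)·-0.2947 + ω·-0.5314 = -0.4841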